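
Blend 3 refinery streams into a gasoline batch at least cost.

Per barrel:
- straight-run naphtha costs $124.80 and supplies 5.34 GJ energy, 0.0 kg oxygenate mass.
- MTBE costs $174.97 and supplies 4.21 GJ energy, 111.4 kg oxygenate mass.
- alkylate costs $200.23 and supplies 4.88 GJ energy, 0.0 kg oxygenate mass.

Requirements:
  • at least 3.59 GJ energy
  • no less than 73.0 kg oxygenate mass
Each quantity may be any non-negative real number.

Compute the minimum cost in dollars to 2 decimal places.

Treat it as an LP. Let x1 = barrels of straight-run naphtha, x2 = barrels of MTBE, x3 = barrels of alkylate.
min 124.8x1 + 174.97x2 + 200.23x3 s.t.:
  5.34x1 + 4.21x2 + 4.88x3 ≥ 3.59   (energy)
  111.4x2 ≥ 73   (oxygenate mass)
  x1, x2, x3 ≥ 0.
The optimal basis is {straight-run naphtha, MTBE}; alkylate drops out. There the energy and oxygenate mass constraints are tight.
Solving gives x1 = 0.15566, x2 = 0.6553.
Objective = 124.8·0.15566 + 174.97·0.6553 = 134.0842.

$134.08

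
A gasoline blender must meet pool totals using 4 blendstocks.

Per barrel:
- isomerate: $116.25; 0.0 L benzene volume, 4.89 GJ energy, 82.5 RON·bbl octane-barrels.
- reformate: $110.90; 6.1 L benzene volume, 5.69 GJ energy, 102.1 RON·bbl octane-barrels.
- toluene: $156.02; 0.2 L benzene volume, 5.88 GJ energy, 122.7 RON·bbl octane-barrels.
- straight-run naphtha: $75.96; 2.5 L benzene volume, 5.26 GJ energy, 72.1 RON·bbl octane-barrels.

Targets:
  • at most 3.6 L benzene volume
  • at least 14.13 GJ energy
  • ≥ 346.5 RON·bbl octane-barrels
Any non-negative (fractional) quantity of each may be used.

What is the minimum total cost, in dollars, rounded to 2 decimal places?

Treat it as an LP. Let x1 = barrels of isomerate, x2 = barrels of reformate, x3 = barrels of toluene, x4 = barrels of straight-run naphtha.
min 116.25x1 + 110.9x2 + 156.02x3 + 75.96x4 subject to:
  6.1x2 + 0.2x3 + 2.5x4 ≤ 3.6   (benzene volume)
  4.89x1 + 5.69x2 + 5.88x3 + 5.26x4 ≥ 14.13   (energy)
  82.5x1 + 102.1x2 + 122.7x3 + 72.1x4 ≥ 346.5   (octane-barrels)
  x1, x2, x3, x4 ≥ 0.
The minimum-cost mix takes nothing from isomerate, reformate — only toluene, straight-run naphtha. Binding constraints: benzene volume and octane-barrels.
That vertex is x3 = 2.07536, x4 = 1.27397.
Objective = 156.02·2.07536 + 75.96·1.27397 = 420.5684.

$420.57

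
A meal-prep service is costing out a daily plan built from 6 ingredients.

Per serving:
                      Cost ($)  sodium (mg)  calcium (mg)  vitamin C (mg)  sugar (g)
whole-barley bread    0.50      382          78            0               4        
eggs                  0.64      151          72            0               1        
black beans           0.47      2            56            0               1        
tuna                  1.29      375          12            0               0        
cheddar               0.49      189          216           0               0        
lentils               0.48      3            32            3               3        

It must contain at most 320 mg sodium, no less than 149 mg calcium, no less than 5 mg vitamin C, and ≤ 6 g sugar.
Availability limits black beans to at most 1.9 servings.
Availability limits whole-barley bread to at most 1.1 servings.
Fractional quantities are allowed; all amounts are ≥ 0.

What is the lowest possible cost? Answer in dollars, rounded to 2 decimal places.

$1.02

Let x1 = servings of whole-barley bread, x2 = servings of eggs, x3 = servings of black beans, x4 = servings of tuna, x5 = servings of cheddar, x6 = servings of lentils.
min 0.5x1 + 0.64x2 + 0.47x3 + 1.29x4 + 0.49x5 + 0.48x6 s.t.:
  382x1 + 151x2 + 2x3 + 375x4 + 189x5 + 3x6 ≤ 320   (sodium)
  78x1 + 72x2 + 56x3 + 12x4 + 216x5 + 32x6 ≥ 149   (calcium)
  3x6 ≥ 5   (vitamin C)
  4x1 + 1x2 + 1x3 + 3x6 ≤ 6   (sugar)
  x3 ≤ 1.9
  x1 ≤ 1.1
  x1, x2, x3, x4, x5, x6 ≥ 0.
The cheapest feasible vertex uses only cheddar, lentils; whole-barley bread, eggs, black beans, tuna are not used. There the calcium and vitamin C constraints are tight.
Solving gives x5 = 0.4429, x6 = 1.667.
Hence cost = 0.49·0.4429 + 0.48·1.667 = $1.0172.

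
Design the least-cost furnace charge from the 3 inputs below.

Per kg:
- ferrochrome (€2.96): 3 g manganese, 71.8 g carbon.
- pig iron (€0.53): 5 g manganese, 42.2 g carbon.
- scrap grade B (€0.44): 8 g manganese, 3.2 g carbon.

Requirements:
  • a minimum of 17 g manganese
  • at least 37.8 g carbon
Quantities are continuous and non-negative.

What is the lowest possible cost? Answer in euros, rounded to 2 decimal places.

€1.13

This is a linear program. Let x1 = kg of ferrochrome, x2 = kg of pig iron, x3 = kg of scrap grade B.
Minimize 2.96x1 + 0.53x2 + 0.44x3 s.t.:
  3x1 + 5x2 + 8x3 ≥ 17   (manganese)
  71.8x1 + 42.2x2 + 3.2x3 ≥ 37.8   (carbon)
  x1, x2, x3 ≥ 0.
At the optimum only pig iron, scrap grade B are positive (ferrochrome = 0). The manganese and carbon requirements are met with equality.
So pig iron = 0.7711 kg, scrap grade B = 1.643 kg.
Hence cost = 0.53·0.7711 + 0.44·1.643 = €1.1316.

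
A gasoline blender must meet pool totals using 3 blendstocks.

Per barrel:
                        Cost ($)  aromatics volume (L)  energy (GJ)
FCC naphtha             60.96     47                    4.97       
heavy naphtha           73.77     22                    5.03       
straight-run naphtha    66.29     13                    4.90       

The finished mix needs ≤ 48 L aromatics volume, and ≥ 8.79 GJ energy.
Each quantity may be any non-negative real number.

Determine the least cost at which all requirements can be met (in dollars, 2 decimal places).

$114.33

Let x1 = barrels of FCC naphtha, x2 = barrels of heavy naphtha, x3 = barrels of straight-run naphtha.
Minimize 60.96x1 + 73.77x2 + 66.29x3 subject to:
  47x1 + 22x2 + 13x3 ≤ 48   (aromatics volume)
  4.97x1 + 5.03x2 + 4.9x3 ≥ 8.79   (energy)
  x1, x2, x3 ≥ 0.
At the optimum only FCC naphtha, straight-run naphtha are positive (heavy naphtha = 0). Binding constraints: aromatics volume and energy.
Optimal quantities: FCC naphtha = 0.729857 barrels, straight-run naphtha = 1.05359 barrels.
Hence cost = 60.96·0.729857 + 66.29·1.05359 = $114.3346.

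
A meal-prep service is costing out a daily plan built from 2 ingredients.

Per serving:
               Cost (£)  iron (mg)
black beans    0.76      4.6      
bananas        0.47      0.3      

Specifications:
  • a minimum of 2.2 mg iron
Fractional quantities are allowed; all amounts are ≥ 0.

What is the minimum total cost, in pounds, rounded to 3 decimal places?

£0.363

Let x1 = servings of black beans, x2 = servings of bananas.
Minimise 0.76x1 + 0.47x2 s.t.:
  4.6x1 + 0.3x2 ≥ 2.2   (iron)
  x1, x2 ≥ 0.
The cheapest feasible vertex uses only black beans; bananas is not used. The iron requirement is met with equality.
So black beans = 0.47826 servings.
Objective = 0.76·0.47826 = 0.36348.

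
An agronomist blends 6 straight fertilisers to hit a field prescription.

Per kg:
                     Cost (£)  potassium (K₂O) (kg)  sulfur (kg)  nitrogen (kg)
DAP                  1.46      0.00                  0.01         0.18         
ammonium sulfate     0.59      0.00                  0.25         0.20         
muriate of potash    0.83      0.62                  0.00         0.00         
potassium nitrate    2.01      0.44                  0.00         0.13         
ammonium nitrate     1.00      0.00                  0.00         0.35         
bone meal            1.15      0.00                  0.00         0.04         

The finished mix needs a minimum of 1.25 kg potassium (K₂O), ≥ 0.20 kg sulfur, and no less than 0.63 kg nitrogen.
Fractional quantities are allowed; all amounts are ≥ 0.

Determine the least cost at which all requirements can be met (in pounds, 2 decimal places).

Set it up as a linear program. Let x1 = kg of DAP, x2 = kg of ammonium sulfate, x3 = kg of muriate of potash, x4 = kg of potassium nitrate, x5 = kg of ammonium nitrate, x6 = kg of bone meal.
Minimise 1.46x1 + 0.59x2 + 0.83x3 + 2.01x4 + 1x5 + 1.15x6 subject to:
  0.62x3 + 0.44x4 ≥ 1.25   (potassium (K₂O))
  0.01x1 + 0.25x2 ≥ 0.2   (sulfur)
  0.18x1 + 0.2x2 + 0.13x4 + 0.35x5 + 0.04x6 ≥ 0.63   (nitrogen)
  x1, x2, x3, x4, x5, x6 ≥ 0.
The optimal basis is {ammonium sulfate, muriate of potash, ammonium nitrate}; DAP, potassium nitrate, bone meal drop out. There the potassium (K₂O), sulfur, nitrogen constraints are tight.
That vertex is x2 = 0.8, x3 = 2.016, x5 = 1.343.
Cost = 0.59·0.8 + 0.83·2.016 + 1·1.343 = 3.4883.

£3.49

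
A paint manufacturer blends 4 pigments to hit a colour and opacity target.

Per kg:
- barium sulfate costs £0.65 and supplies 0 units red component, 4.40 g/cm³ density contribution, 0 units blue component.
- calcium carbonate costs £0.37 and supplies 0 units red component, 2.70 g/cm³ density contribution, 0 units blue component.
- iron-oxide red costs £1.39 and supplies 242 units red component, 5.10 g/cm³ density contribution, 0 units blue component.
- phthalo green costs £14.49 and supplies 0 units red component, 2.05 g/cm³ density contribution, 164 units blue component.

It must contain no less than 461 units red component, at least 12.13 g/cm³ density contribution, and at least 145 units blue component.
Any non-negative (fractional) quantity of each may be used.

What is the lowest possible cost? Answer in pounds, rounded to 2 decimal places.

£15.54

This is a linear program. Let x1 = kg of barium sulfate, x2 = kg of calcium carbonate, x3 = kg of iron-oxide red, x4 = kg of phthalo green.
Minimise 0.65x1 + 0.37x2 + 1.39x3 + 14.49x4 subject to:
  242x3 ≥ 461   (red component)
  4.4x1 + 2.7x2 + 5.1x3 + 2.05x4 ≥ 12.13   (density contribution)
  164x4 ≥ 145   (blue component)
  x1, x2, x3, x4 ≥ 0.
At the optimum only calcium carbonate, iron-oxide red, phthalo green are positive (barium sulfate = 0). There the red component, density contribution, blue component constraints are tight.
Optimal quantities: calcium carbonate = 0.223 kg, iron-oxide red = 1.905 kg, phthalo green = 0.8841 kg.
Total cost: 0.37·0.223 + 1.39·1.905 + 14.49·0.8841 = 15.5411.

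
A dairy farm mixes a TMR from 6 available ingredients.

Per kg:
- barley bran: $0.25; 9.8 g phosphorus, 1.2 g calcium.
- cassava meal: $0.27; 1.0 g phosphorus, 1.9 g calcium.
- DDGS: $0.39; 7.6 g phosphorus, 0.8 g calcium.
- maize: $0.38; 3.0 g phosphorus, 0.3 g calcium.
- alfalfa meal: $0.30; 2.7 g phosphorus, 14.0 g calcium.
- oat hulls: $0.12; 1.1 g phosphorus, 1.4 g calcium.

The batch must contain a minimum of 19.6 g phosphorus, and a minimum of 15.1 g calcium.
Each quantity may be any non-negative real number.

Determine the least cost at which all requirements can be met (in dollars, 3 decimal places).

Let x1 = kg of barley bran, x2 = kg of cassava meal, x3 = kg of DDGS, x4 = kg of maize, x5 = kg of alfalfa meal, x6 = kg of oat hulls.
min 0.25x1 + 0.27x2 + 0.39x3 + 0.38x4 + 0.3x5 + 0.12x6 with:
  9.8x1 + 1x2 + 7.6x3 + 3x4 + 2.7x5 + 1.1x6 ≥ 19.6   (phosphorus)
  1.2x1 + 1.9x2 + 0.8x3 + 0.3x4 + 14x5 + 1.4x6 ≥ 15.1   (calcium)
  x1, x2, x3, x4, x5, x6 ≥ 0.
At the optimum only barley bran, alfalfa meal are positive (cassava meal, DDGS, maize, oat hulls = 0). There the phosphorus and calcium constraints are tight.
Solving gives x1 = 1.744, x5 = 0.9291.
Objective = 0.25·1.744 + 0.3·0.9291 = 0.71473.

$0.715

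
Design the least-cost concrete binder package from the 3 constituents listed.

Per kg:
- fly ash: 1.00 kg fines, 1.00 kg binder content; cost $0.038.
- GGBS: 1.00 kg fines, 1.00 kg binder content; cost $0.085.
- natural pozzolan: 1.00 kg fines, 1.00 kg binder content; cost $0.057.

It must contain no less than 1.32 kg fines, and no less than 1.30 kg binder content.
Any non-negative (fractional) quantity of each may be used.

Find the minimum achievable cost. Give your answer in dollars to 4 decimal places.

$0.0502

This is a linear program. Let x1 = kg of fly ash, x2 = kg of GGBS, x3 = kg of natural pozzolan.
min 0.038x1 + 0.085x2 + 0.057x3 subject to:
  1x1 + 1x2 + 1x3 ≥ 1.32   (fines)
  1x1 + 1x2 + 1x3 ≥ 1.3   (binder content)
  x1, x2, x3 ≥ 0.
The cheapest feasible vertex uses only fly ash; GGBS, natural pozzolan are not used. There the fines constraint is tight.
Optimal quantities: fly ash = 1.32 kg.
Hence cost = 0.038·1.32 = $0.050160.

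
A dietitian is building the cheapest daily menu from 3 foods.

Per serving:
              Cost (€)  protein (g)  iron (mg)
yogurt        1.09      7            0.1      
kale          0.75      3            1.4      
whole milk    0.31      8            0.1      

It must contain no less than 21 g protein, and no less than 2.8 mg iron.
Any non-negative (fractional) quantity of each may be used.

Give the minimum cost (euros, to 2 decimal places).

€1.99

Set it up as a linear program. Let x1 = servings of yogurt, x2 = servings of kale, x3 = servings of whole milk.
min 1.09x1 + 0.75x2 + 0.31x3 s.t.:
  7x1 + 3x2 + 8x3 ≥ 21   (protein)
  0.1x1 + 1.4x2 + 0.1x3 ≥ 2.8   (iron)
  x1, x2, x3 ≥ 0.
The minimum-cost mix takes nothing from yogurt — only kale, whole milk. There the protein and iron constraints are tight.
So kale = 1.862 servings, whole milk = 1.927 servings.
Total cost: 0.75·1.862 + 0.31·1.927 = 1.9939.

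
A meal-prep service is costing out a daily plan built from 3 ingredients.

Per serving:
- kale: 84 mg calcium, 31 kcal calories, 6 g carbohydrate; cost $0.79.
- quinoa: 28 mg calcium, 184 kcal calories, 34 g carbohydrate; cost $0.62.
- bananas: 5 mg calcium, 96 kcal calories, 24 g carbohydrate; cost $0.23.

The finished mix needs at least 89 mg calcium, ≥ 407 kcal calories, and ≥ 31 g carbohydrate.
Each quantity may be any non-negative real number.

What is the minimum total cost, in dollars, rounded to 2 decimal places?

Let x1 = servings of kale, x2 = servings of quinoa, x3 = servings of bananas.
Minimize 0.79x1 + 0.62x2 + 0.23x3 s.t.:
  84x1 + 28x2 + 5x3 ≥ 89   (calcium)
  31x1 + 184x2 + 96x3 ≥ 407   (calories)
  6x1 + 34x2 + 24x3 ≥ 31   (carbohydrate)
  x1, x2, x3 ≥ 0.
The optimal basis is {kale, bananas}; quinoa drops out. There the calcium and calories constraints are tight.
That vertex is x1 = 0.823, x3 = 3.974.
Cost = 0.79·0.823 + 0.23·3.974 = 1.5642.

$1.56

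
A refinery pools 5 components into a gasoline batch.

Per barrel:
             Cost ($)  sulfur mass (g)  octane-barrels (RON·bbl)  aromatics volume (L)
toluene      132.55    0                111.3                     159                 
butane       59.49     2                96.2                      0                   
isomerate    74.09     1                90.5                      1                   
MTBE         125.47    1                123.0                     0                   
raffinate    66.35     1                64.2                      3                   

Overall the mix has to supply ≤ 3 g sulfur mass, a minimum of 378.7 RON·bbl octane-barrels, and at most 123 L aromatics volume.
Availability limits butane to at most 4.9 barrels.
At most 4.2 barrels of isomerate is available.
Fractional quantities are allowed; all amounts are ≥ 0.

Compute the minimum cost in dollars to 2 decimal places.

$358.79

Let x1 = barrels of toluene, x2 = barrels of butane, x3 = barrels of isomerate, x4 = barrels of MTBE, x5 = barrels of raffinate.
Minimise 132.55x1 + 59.49x2 + 74.09x3 + 125.47x4 + 66.35x5 s.t.:
  2x2 + 1x3 + 1x4 + 1x5 ≤ 3   (sulfur mass)
  111.3x1 + 96.2x2 + 90.5x3 + 123x4 + 64.2x5 ≥ 378.7   (octane-barrels)
  159x1 + 1x3 + 3x5 ≤ 123   (aromatics volume)
  x2 ≤ 4.9
  x3 ≤ 4.2
  x1, x2, x3, x4, x5 ≥ 0.
The minimum-cost mix takes nothing from butane, raffinate — only toluene, isomerate, MTBE. There the sulfur mass, octane-barrels, aromatics volume constraints are tight.
Solving gives x1 = 0.75911, x3 = 2.3012, x4 = 0.6988.
Total cost: 132.55·0.75911 + 74.09·2.3012 + 125.47·0.6988 = 358.7944.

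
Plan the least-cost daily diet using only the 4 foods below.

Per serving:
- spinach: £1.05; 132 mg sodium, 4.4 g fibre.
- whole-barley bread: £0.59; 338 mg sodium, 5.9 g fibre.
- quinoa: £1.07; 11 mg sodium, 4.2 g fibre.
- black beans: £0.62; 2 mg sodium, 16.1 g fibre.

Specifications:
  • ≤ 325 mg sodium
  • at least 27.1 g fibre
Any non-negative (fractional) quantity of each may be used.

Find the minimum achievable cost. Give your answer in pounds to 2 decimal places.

£1.04

Set it up as a linear program. Let x1 = servings of spinach, x2 = servings of whole-barley bread, x3 = servings of quinoa, x4 = servings of black beans.
Minimise 1.05x1 + 0.59x2 + 1.07x3 + 0.62x4 with:
  132x1 + 338x2 + 11x3 + 2x4 ≤ 325   (sodium)
  4.4x1 + 5.9x2 + 4.2x3 + 16.1x4 ≥ 27.1   (fibre)
  x1, x2, x3, x4 ≥ 0.
The minimum-cost mix takes nothing from spinach, whole-barley bread, quinoa — only black beans. There the fibre constraint is tight.
Solving gives x4 = 1.683.
Hence cost = 0.62·1.683 = £1.0435.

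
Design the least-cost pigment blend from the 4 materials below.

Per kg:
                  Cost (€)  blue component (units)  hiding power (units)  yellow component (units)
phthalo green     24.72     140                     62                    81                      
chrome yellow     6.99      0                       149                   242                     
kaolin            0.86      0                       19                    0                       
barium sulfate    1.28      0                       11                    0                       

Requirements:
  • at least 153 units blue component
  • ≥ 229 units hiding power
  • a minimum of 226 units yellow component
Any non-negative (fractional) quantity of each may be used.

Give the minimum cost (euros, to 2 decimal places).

Treat it as an LP. Let x1 = kg of phthalo green, x2 = kg of chrome yellow, x3 = kg of kaolin, x4 = kg of barium sulfate.
min 24.72x1 + 6.99x2 + 0.86x3 + 1.28x4 subject to:
  140x1 ≥ 153   (blue component)
  62x1 + 149x2 + 19x3 + 11x4 ≥ 229   (hiding power)
  81x1 + 242x2 ≥ 226   (yellow component)
  x1, x2, x3, x4 ≥ 0.
The cheapest feasible vertex uses only phthalo green, chrome yellow, kaolin; barium sulfate is not used. Binding constraints: blue component, hiding power, yellow component.
Solving gives x1 = 1.0929, x2 = 0.56809, x3 = 4.0314.
Hence cost = 24.72·1.0929 + 6.99·0.56809 + 0.86·4.0314 = €34.4544.

€34.45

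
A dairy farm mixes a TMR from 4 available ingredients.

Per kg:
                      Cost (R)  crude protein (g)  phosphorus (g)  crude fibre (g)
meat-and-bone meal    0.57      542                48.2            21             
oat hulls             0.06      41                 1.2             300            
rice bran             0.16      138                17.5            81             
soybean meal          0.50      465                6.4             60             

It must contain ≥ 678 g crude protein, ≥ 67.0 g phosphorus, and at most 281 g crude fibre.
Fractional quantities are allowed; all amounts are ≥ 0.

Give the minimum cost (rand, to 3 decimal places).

R0.732

Set it up as a linear program. Let x1 = kg of meat-and-bone meal, x2 = kg of oat hulls, x3 = kg of rice bran, x4 = kg of soybean meal.
Minimize 0.57x1 + 0.06x2 + 0.16x3 + 0.5x4 with:
  542x1 + 41x2 + 138x3 + 465x4 ≥ 678   (crude protein)
  48.2x1 + 1.2x2 + 17.5x3 + 6.4x4 ≥ 67   (phosphorus)
  21x1 + 300x2 + 81x3 + 60x4 ≤ 281   (crude fibre)
  x1, x2, x3, x4 ≥ 0.
At the optimum only meat-and-bone meal, rice bran are positive (oat hulls, soybean meal = 0). Binding constraints: crude protein and phosphorus.
Optimal quantities: meat-and-bone meal = 0.9243 kg, rice bran = 1.283 kg.
Total cost: 0.57·0.9243 + 0.16·1.283 = 0.73213.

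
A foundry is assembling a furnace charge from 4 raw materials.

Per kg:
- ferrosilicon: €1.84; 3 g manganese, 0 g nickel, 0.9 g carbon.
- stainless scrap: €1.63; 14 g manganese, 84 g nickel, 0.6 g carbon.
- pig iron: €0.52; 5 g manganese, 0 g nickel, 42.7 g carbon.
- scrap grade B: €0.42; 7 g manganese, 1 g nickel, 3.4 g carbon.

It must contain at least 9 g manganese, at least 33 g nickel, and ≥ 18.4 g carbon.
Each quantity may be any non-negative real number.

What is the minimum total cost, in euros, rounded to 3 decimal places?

This is a linear program. Let x1 = kg of ferrosilicon, x2 = kg of stainless scrap, x3 = kg of pig iron, x4 = kg of scrap grade B.
min 1.84x1 + 1.63x2 + 0.52x3 + 0.42x4 s.t.:
  3x1 + 14x2 + 5x3 + 7x4 ≥ 9   (manganese)
  84x2 + 1x4 ≥ 33   (nickel)
  0.9x1 + 0.6x2 + 42.7x3 + 3.4x4 ≥ 18.4   (carbon)
  x1, x2, x3, x4 ≥ 0.
The cheapest feasible vertex uses only stainless scrap, pig iron, scrap grade B; ferrosilicon is not used. There the manganese, nickel, carbon constraints are tight.
Optimal quantities: stainless scrap = 0.3903 kg, pig iron = 0.4084 kg, scrap grade B = 0.2133 kg.
Objective = 1.63·0.3903 + 0.52·0.4084 + 0.42·0.2133 = 0.93814.

€0.938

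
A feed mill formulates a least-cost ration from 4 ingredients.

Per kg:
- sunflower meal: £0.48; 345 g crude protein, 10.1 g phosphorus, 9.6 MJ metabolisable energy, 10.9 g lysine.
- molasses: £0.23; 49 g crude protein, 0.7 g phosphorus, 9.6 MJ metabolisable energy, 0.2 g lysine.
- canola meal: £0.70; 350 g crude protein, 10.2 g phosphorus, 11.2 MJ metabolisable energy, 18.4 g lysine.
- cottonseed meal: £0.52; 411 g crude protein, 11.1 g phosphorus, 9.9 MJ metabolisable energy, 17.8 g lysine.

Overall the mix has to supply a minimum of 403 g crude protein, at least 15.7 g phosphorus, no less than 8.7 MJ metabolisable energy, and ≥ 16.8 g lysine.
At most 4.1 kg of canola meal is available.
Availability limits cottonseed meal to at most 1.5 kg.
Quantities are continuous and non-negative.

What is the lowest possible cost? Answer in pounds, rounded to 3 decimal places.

Let x1 = kg of sunflower meal, x2 = kg of molasses, x3 = kg of canola meal, x4 = kg of cottonseed meal.
min 0.48x1 + 0.23x2 + 0.7x3 + 0.52x4 s.t.:
  345x1 + 49x2 + 350x3 + 411x4 ≥ 403   (crude protein)
  10.1x1 + 0.7x2 + 10.2x3 + 11.1x4 ≥ 15.7   (phosphorus)
  9.6x1 + 9.6x2 + 11.2x3 + 9.9x4 ≥ 8.7   (metabolisable energy)
  10.9x1 + 0.2x2 + 18.4x3 + 17.8x4 ≥ 16.8   (lysine)
  x3 ≤ 4.1
  x4 ≤ 1.5
  x1, x2, x3, x4 ≥ 0.
At the optimum only cottonseed meal is positive (sunflower meal, molasses, canola meal = 0). There the phosphorus constraint is tight.
Solving gives x4 = 1.414.
Objective = 0.52·1.414 = 0.73528.

£0.735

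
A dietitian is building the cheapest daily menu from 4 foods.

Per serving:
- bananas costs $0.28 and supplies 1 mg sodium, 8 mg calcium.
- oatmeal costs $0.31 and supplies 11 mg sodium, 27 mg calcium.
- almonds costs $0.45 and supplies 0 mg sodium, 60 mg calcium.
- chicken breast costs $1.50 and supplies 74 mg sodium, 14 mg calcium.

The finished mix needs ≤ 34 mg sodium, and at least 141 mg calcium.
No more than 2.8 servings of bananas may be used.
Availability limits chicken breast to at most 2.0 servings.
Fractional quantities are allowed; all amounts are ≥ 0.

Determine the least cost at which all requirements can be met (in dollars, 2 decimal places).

Treat it as an LP. Let x1 = servings of bananas, x2 = servings of oatmeal, x3 = servings of almonds, x4 = servings of chicken breast.
Minimise 0.28x1 + 0.31x2 + 0.45x3 + 1.5x4 with:
  1x1 + 11x2 + 74x4 ≤ 34   (sodium)
  8x1 + 27x2 + 60x3 + 14x4 ≥ 141   (calcium)
  x1 ≤ 2.8
  x4 ≤ 2
  x1, x2, x3, x4 ≥ 0.
The optimal basis is {almonds}; bananas, oatmeal, chicken breast drop out. Binding constraint: calcium.
Solving gives x3 = 2.35.
Hence cost = 0.45·2.35 = $1.0575.

$1.06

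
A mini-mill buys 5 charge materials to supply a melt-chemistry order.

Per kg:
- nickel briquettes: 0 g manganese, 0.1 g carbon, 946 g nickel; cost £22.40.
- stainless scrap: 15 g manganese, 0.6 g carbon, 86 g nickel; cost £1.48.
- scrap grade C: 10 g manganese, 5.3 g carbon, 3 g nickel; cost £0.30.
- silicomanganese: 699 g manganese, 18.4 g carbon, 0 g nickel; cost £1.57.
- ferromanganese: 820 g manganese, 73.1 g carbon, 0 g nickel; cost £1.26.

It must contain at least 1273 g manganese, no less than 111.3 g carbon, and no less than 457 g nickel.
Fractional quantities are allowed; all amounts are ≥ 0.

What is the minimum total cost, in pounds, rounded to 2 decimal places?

This is a linear program. Let x1 = kg of nickel briquettes, x2 = kg of stainless scrap, x3 = kg of scrap grade C, x4 = kg of silicomanganese, x5 = kg of ferromanganese.
Minimize 22.4x1 + 1.48x2 + 0.3x3 + 1.57x4 + 1.26x5 subject to:
  15x2 + 10x3 + 699x4 + 820x5 ≥ 1273   (manganese)
  0.1x1 + 0.6x2 + 5.3x3 + 18.4x4 + 73.1x5 ≥ 111.3   (carbon)
  946x1 + 86x2 + 3x3 ≥ 457   (nickel)
  x1, x2, x3, x4, x5 ≥ 0.
At the optimum only stainless scrap, ferromanganese are positive (nickel briquettes, scrap grade C, silicomanganese = 0). Binding constraints: carbon and nickel.
So stainless scrap = 5.314 kg, ferromanganese = 1.479 kg.
Cost = 1.48·5.314 + 1.26·1.479 = 9.7283.

£9.73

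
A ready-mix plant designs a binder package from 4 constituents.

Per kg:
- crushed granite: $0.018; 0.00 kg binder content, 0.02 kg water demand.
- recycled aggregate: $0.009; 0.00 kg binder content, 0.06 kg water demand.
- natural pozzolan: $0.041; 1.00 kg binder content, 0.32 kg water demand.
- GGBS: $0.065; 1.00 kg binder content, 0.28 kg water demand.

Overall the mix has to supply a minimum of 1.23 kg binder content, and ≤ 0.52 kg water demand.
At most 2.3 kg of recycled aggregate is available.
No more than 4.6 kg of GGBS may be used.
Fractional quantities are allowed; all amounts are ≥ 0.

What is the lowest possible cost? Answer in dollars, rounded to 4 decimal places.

$0.0504

Set it up as a linear program. Let x1 = kg of crushed granite, x2 = kg of recycled aggregate, x3 = kg of natural pozzolan, x4 = kg of GGBS.
Minimise 0.018x1 + 0.009x2 + 0.041x3 + 0.065x4 subject to:
  1x3 + 1x4 ≥ 1.23   (binder content)
  0.02x1 + 0.06x2 + 0.32x3 + 0.28x4 ≤ 0.52   (water demand)
  x2 ≤ 2.3
  x4 ≤ 4.6
  x1, x2, x3, x4 ≥ 0.
The optimal basis is {natural pozzolan}; crushed granite, recycled aggregate, GGBS drop out. There the binder content constraint is tight.
Optimal quantities: natural pozzolan = 1.23 kg.
Hence cost = 0.041·1.23 = $0.050430.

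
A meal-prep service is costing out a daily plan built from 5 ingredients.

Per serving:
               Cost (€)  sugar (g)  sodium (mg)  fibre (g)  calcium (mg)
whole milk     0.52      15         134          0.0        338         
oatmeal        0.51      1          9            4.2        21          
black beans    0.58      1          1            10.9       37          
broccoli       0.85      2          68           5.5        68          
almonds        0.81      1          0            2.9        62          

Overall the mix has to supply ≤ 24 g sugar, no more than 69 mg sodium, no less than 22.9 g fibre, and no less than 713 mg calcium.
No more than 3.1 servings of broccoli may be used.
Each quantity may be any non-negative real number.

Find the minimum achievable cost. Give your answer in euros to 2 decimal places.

€7.31

Let x1 = servings of whole milk, x2 = servings of oatmeal, x3 = servings of black beans, x4 = servings of broccoli, x5 = servings of almonds.
min 0.52x1 + 0.51x2 + 0.58x3 + 0.85x4 + 0.81x5 s.t.:
  15x1 + 1x2 + 1x3 + 2x4 + 1x5 ≤ 24   (sugar)
  134x1 + 9x2 + 1x3 + 68x4 ≤ 69   (sodium)
  4.2x2 + 10.9x3 + 5.5x4 + 2.9x5 ≥ 22.9   (fibre)
  338x1 + 21x2 + 37x3 + 68x4 + 62x5 ≥ 713   (calcium)
  x4 ≤ 3.1
  x1, x2, x3, x4, x5 ≥ 0.
The cheapest feasible vertex uses only whole milk, almonds; oatmeal, black beans, broccoli are not used. The sodium and calcium requirements are met with equality.
Solving gives x1 = 0.5149, x5 = 8.693.
Cost = 0.52·0.5149 + 0.81·8.693 = 7.3091.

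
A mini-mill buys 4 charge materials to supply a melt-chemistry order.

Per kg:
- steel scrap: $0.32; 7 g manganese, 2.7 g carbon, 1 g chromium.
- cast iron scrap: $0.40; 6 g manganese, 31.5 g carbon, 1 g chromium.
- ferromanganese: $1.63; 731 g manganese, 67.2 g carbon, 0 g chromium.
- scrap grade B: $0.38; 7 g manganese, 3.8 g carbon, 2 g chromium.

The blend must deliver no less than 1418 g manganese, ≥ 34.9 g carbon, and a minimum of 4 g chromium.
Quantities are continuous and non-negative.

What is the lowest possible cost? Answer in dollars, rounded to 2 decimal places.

Set it up as a linear program. Let x1 = kg of steel scrap, x2 = kg of cast iron scrap, x3 = kg of ferromanganese, x4 = kg of scrap grade B.
Minimize 0.32x1 + 0.4x2 + 1.63x3 + 0.38x4 s.t.:
  7x1 + 6x2 + 731x3 + 7x4 ≥ 1418   (manganese)
  2.7x1 + 31.5x2 + 67.2x3 + 3.8x4 ≥ 34.9   (carbon)
  1x1 + 1x2 + 2x4 ≥ 4   (chromium)
  x1, x2, x3, x4 ≥ 0.
At the optimum only ferromanganese, scrap grade B are positive (steel scrap, cast iron scrap = 0). Binding constraints: manganese and chromium.
So ferromanganese = 1.921 kg, scrap grade B = 2 kg.
Cost = 1.63·1.921 + 0.38·2 = 3.8912.

$3.89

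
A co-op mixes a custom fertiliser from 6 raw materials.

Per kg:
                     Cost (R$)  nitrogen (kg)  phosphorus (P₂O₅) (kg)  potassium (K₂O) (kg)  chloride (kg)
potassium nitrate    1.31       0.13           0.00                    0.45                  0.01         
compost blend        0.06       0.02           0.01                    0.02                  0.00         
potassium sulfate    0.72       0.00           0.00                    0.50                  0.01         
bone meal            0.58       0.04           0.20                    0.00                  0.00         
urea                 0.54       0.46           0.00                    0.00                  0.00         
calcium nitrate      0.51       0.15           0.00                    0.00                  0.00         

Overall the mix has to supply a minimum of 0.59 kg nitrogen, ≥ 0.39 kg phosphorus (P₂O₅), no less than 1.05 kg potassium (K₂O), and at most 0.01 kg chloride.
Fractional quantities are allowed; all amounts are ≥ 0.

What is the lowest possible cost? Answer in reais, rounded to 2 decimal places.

This is a linear program. Let x1 = kg of potassium nitrate, x2 = kg of compost blend, x3 = kg of potassium sulfate, x4 = kg of bone meal, x5 = kg of urea, x6 = kg of calcium nitrate.
Minimise 1.31x1 + 0.06x2 + 0.72x3 + 0.58x4 + 0.54x5 + 0.51x6 subject to:
  0.13x1 + 0.02x2 + 0.04x4 + 0.46x5 + 0.15x6 ≥ 0.59   (nitrogen)
  0.01x2 + 0.2x4 ≥ 0.39   (phosphorus (P₂O₅))
  0.45x1 + 0.02x2 + 0.5x3 ≥ 1.05   (potassium (K₂O))
  0.01x1 + 0.01x3 ≤ 0.01   (chloride)
  x1, x2, x3, x4, x5, x6 ≥ 0.
The optimal basis is {compost blend, potassium sulfate, bone meal}; potassium nitrate, urea, calcium nitrate drop out. Binding constraints: nitrogen, phosphorus (P₂O₅), potassium (K₂O).
That vertex is x2 = 28.44, x3 = 0.9622, x4 = 0.5278.
Objective = 0.06·28.44 + 0.72·0.9622 + 0.58·0.5278 = 2.7053.

R$2.71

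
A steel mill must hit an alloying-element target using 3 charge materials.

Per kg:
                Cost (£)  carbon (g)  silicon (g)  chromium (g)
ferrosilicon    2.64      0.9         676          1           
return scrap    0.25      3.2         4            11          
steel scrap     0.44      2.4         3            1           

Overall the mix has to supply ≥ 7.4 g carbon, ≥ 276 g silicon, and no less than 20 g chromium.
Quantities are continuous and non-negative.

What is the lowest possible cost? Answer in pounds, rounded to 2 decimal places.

£1.59

Set it up as a linear program. Let x1 = kg of ferrosilicon, x2 = kg of return scrap, x3 = kg of steel scrap.
min 2.64x1 + 0.25x2 + 0.44x3 with:
  0.9x1 + 3.2x2 + 2.4x3 ≥ 7.4   (carbon)
  676x1 + 4x2 + 3x3 ≥ 276   (silicon)
  1x1 + 11x2 + 1x3 ≥ 20   (chromium)
  x1, x2, x3 ≥ 0.
The minimum-cost mix takes nothing from steel scrap — only ferrosilicon, return scrap. Binding constraints: carbon and silicon.
Optimal quantities: ferrosilicon = 0.3953 kg, return scrap = 2.201 kg.
Cost = 2.64·0.3953 + 0.25·2.201 = 1.5938.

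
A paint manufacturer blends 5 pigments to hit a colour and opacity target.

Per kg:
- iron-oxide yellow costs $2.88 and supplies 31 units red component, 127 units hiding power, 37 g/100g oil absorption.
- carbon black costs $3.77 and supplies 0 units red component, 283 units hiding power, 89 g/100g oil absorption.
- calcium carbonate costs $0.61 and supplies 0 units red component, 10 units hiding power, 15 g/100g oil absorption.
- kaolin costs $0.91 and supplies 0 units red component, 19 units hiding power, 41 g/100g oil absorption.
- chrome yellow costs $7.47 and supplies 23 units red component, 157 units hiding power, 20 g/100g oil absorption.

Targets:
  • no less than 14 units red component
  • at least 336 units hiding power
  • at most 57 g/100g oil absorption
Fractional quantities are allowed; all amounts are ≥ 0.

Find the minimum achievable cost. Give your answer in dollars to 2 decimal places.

Let x1 = kg of iron-oxide yellow, x2 = kg of carbon black, x3 = kg of calcium carbonate, x4 = kg of kaolin, x5 = kg of chrome yellow.
min 2.88x1 + 3.77x2 + 0.61x3 + 0.91x4 + 7.47x5 with:
  31x1 + 23x5 ≥ 14   (red component)
  127x1 + 283x2 + 10x3 + 19x4 + 157x5 ≥ 336   (hiding power)
  37x1 + 89x2 + 15x3 + 41x4 + 20x5 ≤ 57   (oil absorption)
  x1, x2, x3, x4, x5 ≥ 0.
At the optimum only carbon black, chrome yellow are positive (iron-oxide yellow, calcium carbonate, kaolin = 0). Binding constraints: hiding power and oil absorption.
So carbon black = 0.2681 kg, chrome yellow = 1.657 kg.
Hence cost = 3.77·0.2681 + 7.47·1.657 = $13.3885.

$13.39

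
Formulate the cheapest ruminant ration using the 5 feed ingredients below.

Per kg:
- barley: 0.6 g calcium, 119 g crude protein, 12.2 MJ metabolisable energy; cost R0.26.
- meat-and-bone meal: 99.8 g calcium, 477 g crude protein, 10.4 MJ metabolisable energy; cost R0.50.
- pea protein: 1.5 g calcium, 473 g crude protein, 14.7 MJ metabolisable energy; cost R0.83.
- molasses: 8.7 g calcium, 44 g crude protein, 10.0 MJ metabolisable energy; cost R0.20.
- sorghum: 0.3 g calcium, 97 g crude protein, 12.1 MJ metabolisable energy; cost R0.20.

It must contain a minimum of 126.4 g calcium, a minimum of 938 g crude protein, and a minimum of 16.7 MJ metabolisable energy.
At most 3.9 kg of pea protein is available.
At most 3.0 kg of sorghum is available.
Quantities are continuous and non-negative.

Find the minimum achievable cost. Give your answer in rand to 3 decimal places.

R0.983

Let x1 = kg of barley, x2 = kg of meat-and-bone meal, x3 = kg of pea protein, x4 = kg of molasses, x5 = kg of sorghum.
Minimize 0.26x1 + 0.5x2 + 0.83x3 + 0.2x4 + 0.2x5 subject to:
  0.6x1 + 99.8x2 + 1.5x3 + 8.7x4 + 0.3x5 ≥ 126.4   (calcium)
  119x1 + 477x2 + 473x3 + 44x4 + 97x5 ≥ 938   (crude protein)
  12.2x1 + 10.4x2 + 14.7x3 + 10x4 + 12.1x5 ≥ 16.7   (metabolisable energy)
  x3 ≤ 3.9
  x5 ≤ 3
  x1, x2, x3, x4, x5 ≥ 0.
The optimal basis is {meat-and-bone meal}; barley, pea protein, molasses, sorghum drop out. The crude protein requirement is met with equality.
So meat-and-bone meal = 1.966 kg.
Objective = 0.5·1.966 = 0.98300.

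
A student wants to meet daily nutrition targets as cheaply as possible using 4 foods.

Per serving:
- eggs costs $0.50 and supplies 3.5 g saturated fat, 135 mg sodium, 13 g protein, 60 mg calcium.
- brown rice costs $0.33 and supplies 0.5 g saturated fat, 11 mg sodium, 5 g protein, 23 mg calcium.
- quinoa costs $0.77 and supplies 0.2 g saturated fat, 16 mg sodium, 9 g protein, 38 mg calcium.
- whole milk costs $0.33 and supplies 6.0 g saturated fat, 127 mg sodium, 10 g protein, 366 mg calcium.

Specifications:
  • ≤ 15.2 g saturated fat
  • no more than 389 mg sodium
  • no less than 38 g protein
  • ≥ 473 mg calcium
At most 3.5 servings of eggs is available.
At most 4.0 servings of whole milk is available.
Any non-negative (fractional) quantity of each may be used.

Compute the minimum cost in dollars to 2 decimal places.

$1.50

Set it up as a linear program. Let x1 = servings of eggs, x2 = servings of brown rice, x3 = servings of quinoa, x4 = servings of whole milk.
min 0.5x1 + 0.33x2 + 0.77x3 + 0.33x4 subject to:
  3.5x1 + 0.5x2 + 0.2x3 + 6x4 ≤ 15.2   (saturated fat)
  135x1 + 11x2 + 16x3 + 127x4 ≤ 389   (sodium)
  13x1 + 5x2 + 9x3 + 10x4 ≥ 38   (protein)
  60x1 + 23x2 + 38x3 + 366x4 ≥ 473   (calcium)
  x1 ≤ 3.5
  x4 ≤ 4
  x1, x2, x3, x4 ≥ 0.
The optimal basis is {eggs, brown rice, whole milk}; quinoa drops out. There the sodium, protein, calcium constraints are tight.
That vertex is x1 = 1.952, x2 = 0.6638, x4 = 0.9307.
Cost = 0.5·1.952 + 0.33·0.6638 + 0.33·0.9307 = 1.5022.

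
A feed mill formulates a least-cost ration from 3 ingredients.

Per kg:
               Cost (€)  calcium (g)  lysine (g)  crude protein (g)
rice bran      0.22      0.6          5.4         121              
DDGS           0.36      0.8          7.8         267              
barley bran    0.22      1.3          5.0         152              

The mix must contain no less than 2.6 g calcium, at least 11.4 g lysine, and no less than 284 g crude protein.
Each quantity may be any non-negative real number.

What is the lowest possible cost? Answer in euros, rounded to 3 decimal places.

Set it up as a linear program. Let x1 = kg of rice bran, x2 = kg of DDGS, x3 = kg of barley bran.
Minimize 0.22x1 + 0.36x2 + 0.22x3 with:
  0.6x1 + 0.8x2 + 1.3x3 ≥ 2.6   (calcium)
  5.4x1 + 7.8x2 + 5x3 ≥ 11.4   (lysine)
  121x1 + 267x2 + 152x3 ≥ 284   (crude protein)
  x1, x2, x3 ≥ 0.
At the optimum only rice bran, barley bran are positive (DDGS = 0). Binding constraints: calcium and lysine.
That vertex is x1 = 0.4527, x3 = 1.791.
Total cost: 0.22·0.4527 + 0.22·1.791 = 0.49361.

€0.494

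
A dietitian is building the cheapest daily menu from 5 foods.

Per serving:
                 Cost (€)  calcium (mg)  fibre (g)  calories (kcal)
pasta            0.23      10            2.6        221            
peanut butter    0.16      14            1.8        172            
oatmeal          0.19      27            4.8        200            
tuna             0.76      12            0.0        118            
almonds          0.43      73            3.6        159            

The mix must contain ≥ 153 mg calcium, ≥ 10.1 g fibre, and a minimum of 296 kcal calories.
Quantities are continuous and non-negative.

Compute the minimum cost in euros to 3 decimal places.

€0.924

Set it up as a linear program. Let x1 = servings of pasta, x2 = servings of peanut butter, x3 = servings of oatmeal, x4 = servings of tuna, x5 = servings of almonds.
Minimise 0.23x1 + 0.16x2 + 0.19x3 + 0.76x4 + 0.43x5 s.t.:
  10x1 + 14x2 + 27x3 + 12x4 + 73x5 ≥ 153   (calcium)
  2.6x1 + 1.8x2 + 4.8x3 + 3.6x5 ≥ 10.1   (fibre)
  221x1 + 172x2 + 200x3 + 118x4 + 159x5 ≥ 296   (calories)
  x1, x2, x3, x4, x5 ≥ 0.
At the optimum only oatmeal, almonds are positive (pasta, peanut butter, tuna = 0). There the calcium and fibre constraints are tight.
That vertex is x3 = 0.7366, x5 = 1.823.
Objective = 0.19·0.7366 + 0.43·1.823 = 0.92384.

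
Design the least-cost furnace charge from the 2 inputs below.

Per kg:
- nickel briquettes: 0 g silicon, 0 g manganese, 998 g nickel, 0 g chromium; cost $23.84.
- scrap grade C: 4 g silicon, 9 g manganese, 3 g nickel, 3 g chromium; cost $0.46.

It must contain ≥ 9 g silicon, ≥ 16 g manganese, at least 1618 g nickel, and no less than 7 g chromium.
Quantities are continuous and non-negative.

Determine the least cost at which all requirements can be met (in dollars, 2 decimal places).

$39.56

Treat it as an LP. Let x1 = kg of nickel briquettes, x2 = kg of scrap grade C.
Minimise 23.84x1 + 0.46x2 with:
  4x2 ≥ 9   (silicon)
  9x2 ≥ 16   (manganese)
  998x1 + 3x2 ≥ 1618   (nickel)
  3x2 ≥ 7   (chromium)
  x1, x2 ≥ 0.
Both inputs are positive at the optimum. The nickel and chromium requirements are met with equality.
That vertex is x1 = 1.6142, x2 = 2.3333.
Hence cost = 23.84·1.6142 + 0.46·2.3333 = $39.5558.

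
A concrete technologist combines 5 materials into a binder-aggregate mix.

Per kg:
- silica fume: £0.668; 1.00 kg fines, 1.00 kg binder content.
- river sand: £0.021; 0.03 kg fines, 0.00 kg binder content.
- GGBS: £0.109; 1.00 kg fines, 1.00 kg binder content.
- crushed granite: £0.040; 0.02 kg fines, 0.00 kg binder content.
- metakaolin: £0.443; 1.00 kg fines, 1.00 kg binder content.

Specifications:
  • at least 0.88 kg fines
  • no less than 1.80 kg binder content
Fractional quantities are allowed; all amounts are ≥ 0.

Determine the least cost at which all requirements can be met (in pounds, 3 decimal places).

£0.196

Treat it as an LP. Let x1 = kg of silica fume, x2 = kg of river sand, x3 = kg of GGBS, x4 = kg of crushed granite, x5 = kg of metakaolin.
Minimize 0.668x1 + 0.021x2 + 0.109x3 + 0.04x4 + 0.443x5 subject to:
  1x1 + 0.03x2 + 1x3 + 0.02x4 + 1x5 ≥ 0.88   (fines)
  1x1 + 1x3 + 1x5 ≥ 1.8   (binder content)
  x1, x2, x3, x4, x5 ≥ 0.
The optimal basis is {GGBS}; silica fume, river sand, crushed granite, metakaolin drop out. There the binder content constraint is tight.
So GGBS = 1.8 kg.
Objective = 0.109·1.8 = 0.19620.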